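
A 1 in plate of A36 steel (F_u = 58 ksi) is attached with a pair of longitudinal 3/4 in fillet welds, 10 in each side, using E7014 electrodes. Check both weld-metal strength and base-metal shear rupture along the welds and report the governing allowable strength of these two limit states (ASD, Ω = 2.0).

R_n/Ω ≈ 223 kips (weld metal governs)

E70XX → F_EXX = 70 ksi.
t_e = 0.707 × 0.75 = 0.5302 in; L = 20 in.
Weld metal: R_n/Ω = (1/2.0) × 0.6 × 70 × 0.5302 × 20 = 222.7 kips.
Base metal (shear rupture): R_n/Ω = (1/2.0) × 0.6 × 58 × 1 × 20 = 348 kips.
Governing: weld metal.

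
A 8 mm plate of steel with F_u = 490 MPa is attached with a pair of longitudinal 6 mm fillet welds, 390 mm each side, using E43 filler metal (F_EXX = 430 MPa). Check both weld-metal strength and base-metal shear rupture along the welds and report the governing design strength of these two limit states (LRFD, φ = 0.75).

φR_n ≈ 640 kN (weld metal governs)

t_e = 0.707 × 6 = 4.242 mm; L = 780 mm.
Weld metal: φR_n = 0.75 × 0.6 × 430 × 4.242 × 780 × 10⁻³ = 640.2 kN.
Base metal (shear rupture): φR_n = 0.75 × 0.6 × 490 × 8 × 780 × 10⁻³ = 1376 kN.
Governing: weld metal.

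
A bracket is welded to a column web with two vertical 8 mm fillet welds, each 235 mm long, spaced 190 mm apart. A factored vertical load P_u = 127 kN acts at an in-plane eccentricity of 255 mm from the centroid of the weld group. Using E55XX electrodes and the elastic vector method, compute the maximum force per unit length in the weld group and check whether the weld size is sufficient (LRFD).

f_max ≈ 957 N/mm; adequate

E55XX → F_EXX = 550 MPa.
Total weld length L_w = 470 mm. Treat welds as unit-width lines.
Polar moment about centroid: J = 2[d³/12 + d(b/2)²] = 2[235³/12 + 235×95²] = 6405000 mm³.
Direct shear f_v = P/L_w = 127×10³ / 470 = 270.2 N/mm (vertical).
Torsion M = P·e = 127×10³ × 255 = 32385000 N·mm.
Critical point at (x, y) = (95, 117.5) from centroid. f_tx = M·y/J = 594.1 N/mm; f_ty = M·x/J = 480.4 N/mm.
Resultant f_max = √[f_tx² + (f_v + f_ty)²] = √[594.1² + (270.2 + 480.4)²] = 957.3 N/mm.
Capacity per unit length: φr_n = 0.75 × 0.6 × 550 × (0.707 × 8) = 1400 N/mm.
957.3 ≤ 1400 → adequate.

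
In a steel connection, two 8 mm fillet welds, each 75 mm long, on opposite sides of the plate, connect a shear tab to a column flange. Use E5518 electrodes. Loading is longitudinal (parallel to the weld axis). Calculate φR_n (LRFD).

E55XX → F_EXX = 550 MPa.
Effective throat t_e = 0.707 × 8 = 5.656 mm.
Total length L = 150 mm; A_we = 5.656 × 150 = 848.4 mm².
F_nw = 0.6 F_EXX = 0.6 × 550 = 330 MPa.
φR_n = 0.75 × 330 × 848.4 × 10⁻³ = 210 kN.

φR_n ≈ 210 kN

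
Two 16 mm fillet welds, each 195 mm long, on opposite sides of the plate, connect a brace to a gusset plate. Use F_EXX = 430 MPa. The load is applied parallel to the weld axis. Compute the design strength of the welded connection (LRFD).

Effective throat t_e = 0.707 × 16 = 11.31 mm.
Total length L = 390 mm; A_we = 11.31 × 390 = 4412 mm².
F_nw = 0.6 F_EXX = 0.6 × 430 = 258 MPa.
φR_n = 0.75 × 258 × 4412 × 10⁻³ = 853.7 kN.

φR_n ≈ 854 kN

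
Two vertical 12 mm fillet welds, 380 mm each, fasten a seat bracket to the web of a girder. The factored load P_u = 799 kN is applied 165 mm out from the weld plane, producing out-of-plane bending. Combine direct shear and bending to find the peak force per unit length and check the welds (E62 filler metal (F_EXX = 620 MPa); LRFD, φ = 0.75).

L_w = 2 × 380 = 760 mm; section modulus (unit throat) S = 2 × L²/6 = 48130 mm².
Direct shear f_v = P/L_w = 799×10³/760 = 1051 N/mm.
Moment M = P × e = 799×10³ × 165 = 131840000 N·mm; bending f_b = M/S = 2739 N/mm.
f_max = √(f_v² + f_b²) = √(1051² + 2739²) = 2934 N/mm.
φr_n = 0.75 × 0.6 × 620 × (0.707 × 12) = 2367 N/mm → NOT adequate.

f_max ≈ 2930 N/mm; NOT adequate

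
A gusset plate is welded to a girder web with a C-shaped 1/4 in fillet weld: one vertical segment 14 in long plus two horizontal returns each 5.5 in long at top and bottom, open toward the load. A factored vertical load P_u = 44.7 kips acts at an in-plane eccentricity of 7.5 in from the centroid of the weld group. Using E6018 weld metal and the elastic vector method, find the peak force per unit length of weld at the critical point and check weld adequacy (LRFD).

f_max ≈ 4.47 kip/in; adequate

E60XX → F_EXX = 60 ksi.
Total weld length L_w = 25 in. Treat welds as unit-width lines.
Centroid: x̄ = 2×5.5×2.75 / 25 = 1.21 in from the vertical weld.
Polar moment about centroid: J = I_x + I_y = [14³/12 + 2×5.5×7²] + [14×1.21² + 2(5.5³/12 + 5.5×1.54²)] = 842 in³.
Direct shear f_v = P/L_w = 44.7 / 25 = 1.788 kip/in (vertical).
Torsion M = P·e = 44.7 × 7.5 = 335.25 kip·in.
Critical point at (x, y) = (4.29, 7) from centroid. f_tx = M·y/J = 2.787 kip/in; f_ty = M·x/J = 1.708 kip/in.
Resultant f_max = √[f_tx² + (f_v + f_ty)²] = √[2.787² + (1.788 + 1.708)²] = 4.471 kip/in.
Capacity per unit length: φr_n = 0.75 × 0.6 × 60 × (0.707 × 0.25) = 4.772 kip/in.
4.471 ≤ 4.772 → adequate.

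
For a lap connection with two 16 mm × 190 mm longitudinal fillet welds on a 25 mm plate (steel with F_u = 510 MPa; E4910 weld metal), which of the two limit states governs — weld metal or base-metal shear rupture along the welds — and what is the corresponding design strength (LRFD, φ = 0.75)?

φR_n ≈ 948 kN (weld metal governs)

E49XX → F_EXX = 490 MPa.
t_e = 0.707 × 16 = 11.31 mm; L = 380 mm.
Weld metal: φR_n = 0.75 × 0.6 × 490 × 11.31 × 380 × 10⁻³ = 947.8 kN.
Base metal (shear rupture): φR_n = 0.75 × 0.6 × 510 × 25 × 380 × 10⁻³ = 2180 kN.
Governing: weld metal.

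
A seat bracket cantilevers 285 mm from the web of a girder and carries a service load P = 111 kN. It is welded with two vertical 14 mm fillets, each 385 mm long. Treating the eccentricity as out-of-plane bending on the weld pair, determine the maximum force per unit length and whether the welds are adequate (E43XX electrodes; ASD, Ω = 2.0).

E43XX → F_EXX = 430 MPa.
L_w = 2 × 385 = 770 mm; section modulus (unit throat) S = 2 × L²/6 = 49410 mm².
Direct shear f_v = P/L_w = 111×10³/770 = 144.2 N/mm.
Moment M = P × e = 111×10³ × 285 = 31635000 N·mm; bending f_b = M/S = 640.3 N/mm.
f_max = √(f_v² + f_b²) = √(144.2² + 640.3²) = 656.3 N/mm.
r_n/Ω = (1/2.0) × 0.6 × 430 × (0.707 × 14) = 1277 N/mm → adequate.

f_max ≈ 656 N/mm; adequate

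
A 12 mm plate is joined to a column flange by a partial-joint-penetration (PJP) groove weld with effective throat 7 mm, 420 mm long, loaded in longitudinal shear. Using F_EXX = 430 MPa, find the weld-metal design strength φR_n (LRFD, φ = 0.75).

φR_n ≈ 569 kN

Effective throat (given) t_e = 7 mm.
A_we = 7 × 420 = 2940 mm².
F_nw = 0.6 F_EXX = 258 MPa.
φR_n = 0.75 × 258 × 2940 × 10⁻³ = 568.9 kN.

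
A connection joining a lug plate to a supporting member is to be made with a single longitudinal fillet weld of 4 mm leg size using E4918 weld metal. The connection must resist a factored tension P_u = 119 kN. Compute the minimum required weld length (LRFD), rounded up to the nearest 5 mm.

E49XX → F_EXX = 490 MPa.
Throat t_e = 0.707 × 4 = 2.828 mm.
φr_n = 0.75 × 0.6 × 490 × 2.828 × 10⁻³ = 0.6236 kN/mm.
L_req = P_u / φr_n = 119 / 0.6236 = 190.8 mm total.
Round up → use L = 195 mm.

L = 195 mm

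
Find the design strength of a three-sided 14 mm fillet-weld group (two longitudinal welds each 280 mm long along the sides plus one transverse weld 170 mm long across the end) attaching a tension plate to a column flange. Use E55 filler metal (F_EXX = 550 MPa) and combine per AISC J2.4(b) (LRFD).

t_e = 0.707 × 14 = 9.898 mm.
R_nwl = 0.6 × 550 × 9.898 × 560 × 10⁻³ = 1829 kN (longitudinal, 2 welds).
R_nwt = 0.6 × 550 × 9.898 × 170 × 10⁻³ = 555.3 kN (transverse, base value).
(i) R_nwl + R_nwt = 2384 kN; (ii) 0.85 R_nwl + 1.5 R_nwt = 2388 kN.
R_n = max = 2388 kN [governs: (ii)]; φR_n = 1791 kN.

φR_n ≈ 1790 kN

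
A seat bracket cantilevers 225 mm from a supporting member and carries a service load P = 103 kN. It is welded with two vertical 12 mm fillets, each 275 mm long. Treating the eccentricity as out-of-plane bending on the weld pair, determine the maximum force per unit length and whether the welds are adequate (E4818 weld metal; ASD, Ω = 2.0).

E48XX → F_EXX = 480 MPa.
L_w = 2 × 275 = 550 mm; section modulus (unit throat) S = 2 × L²/6 = 25210 mm².
Direct shear f_v = P/L_w = 103×10³/550 = 187.3 N/mm.
Moment M = P × e = 103×10³ × 225 = 23175000 N·mm; bending f_b = M/S = 919.3 N/mm.
f_max = √(f_v² + f_b²) = √(187.3² + 919.3²) = 938.2 N/mm.
r_n/Ω = (1/2.0) × 0.6 × 480 × (0.707 × 12) = 1222 N/mm → adequate.

f_max ≈ 938 N/mm; adequate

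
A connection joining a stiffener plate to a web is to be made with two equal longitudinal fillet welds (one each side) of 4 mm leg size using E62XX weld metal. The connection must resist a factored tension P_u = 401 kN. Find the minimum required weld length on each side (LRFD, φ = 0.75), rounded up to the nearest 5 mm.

E62XX → F_EXX = 620 MPa.
Throat t_e = 0.707 × 4 = 2.828 mm.
φr_n = 0.75 × 0.6 × 620 × 2.828 × 10⁻³ = 0.789 kN/mm.
L_req = P_u / φr_n = 401 / 0.789 = 508.2 mm total.
Per side: 508.2 / 2 = 254.1 mm.
Round up → use L = 255 mm on each side.

L = 255 mm on each side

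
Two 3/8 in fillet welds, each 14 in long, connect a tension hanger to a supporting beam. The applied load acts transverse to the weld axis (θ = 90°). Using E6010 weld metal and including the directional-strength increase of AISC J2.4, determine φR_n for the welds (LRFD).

E60XX → F_EXX = 60 ksi.
t_e = 0.707 × 0.375 = 0.2651 in; A_we = 0.2651 × 28 = 7.423 in².
Directional factor: 1.0 + 0.5 sin^1.5(90°) = 1.5.
F_nw = 0.6 × 60 × 1.5 = 54 ksi.
φR_n = 0.75 × 54 × 7.423 = 300.7 kip.

φR_n ≈ 301 kip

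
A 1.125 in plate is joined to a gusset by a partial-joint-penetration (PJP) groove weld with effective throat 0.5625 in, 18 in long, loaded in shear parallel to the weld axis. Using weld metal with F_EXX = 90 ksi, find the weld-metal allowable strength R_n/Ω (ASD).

Effective throat (given) t_e = 0.5625 in.
A_we = 0.5625 × 18 = 10.12 in².
F_nw = 0.6 F_EXX = 54 ksi.
R_n/Ω = (54 × 10.12) / 2.0 = 273.4 kips.

R_n/Ω ≈ 273 kips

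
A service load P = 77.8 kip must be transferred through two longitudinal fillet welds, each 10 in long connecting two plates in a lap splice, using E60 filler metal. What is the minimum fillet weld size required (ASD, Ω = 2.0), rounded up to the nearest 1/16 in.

E60XX → F_EXX = 60 ksi.
Total weld length L = 20 in.
Required throat t_e = P × Ω / (0.6 F_EXX × L) = 77.8 × 2.0 / (0.6 × 60 × 20) = 0.2161 in.
Required leg w = t_e / 0.707 = 0.3057 in → use 5/16 in.

w = 5/16 in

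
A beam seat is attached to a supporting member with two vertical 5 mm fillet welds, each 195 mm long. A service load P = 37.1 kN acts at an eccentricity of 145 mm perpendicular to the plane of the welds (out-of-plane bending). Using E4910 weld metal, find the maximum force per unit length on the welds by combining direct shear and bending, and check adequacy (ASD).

E49XX → F_EXX = 490 MPa.
L_w = 2 × 195 = 390 mm; section modulus (unit throat) S = 2 × L²/6 = 12680 mm².
Direct shear f_v = P/L_w = 37.1×10³/390 = 95.13 N/mm.
Moment M = P × e = 37.1×10³ × 145 = 5379500 N·mm; bending f_b = M/S = 424.4 N/mm.
f_max = √(f_v² + f_b²) = √(95.13² + 424.4²) = 434.9 N/mm.
r_n/Ω = (1/2.0) × 0.6 × 490 × (0.707 × 5) = 519.6 N/mm → adequate.

f_max ≈ 435 N/mm; adequate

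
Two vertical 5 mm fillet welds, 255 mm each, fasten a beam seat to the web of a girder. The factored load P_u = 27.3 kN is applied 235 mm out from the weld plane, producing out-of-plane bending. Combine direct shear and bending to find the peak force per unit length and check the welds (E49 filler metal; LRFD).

E49XX → F_EXX = 490 MPa.
L_w = 2 × 255 = 510 mm; section modulus (unit throat) S = 2 × L²/6 = 21680 mm².
Direct shear f_v = P/L_w = 27.3×10³/510 = 53.53 N/mm.
Moment M = P × e = 27.3×10³ × 235 = 6415500 N·mm; bending f_b = M/S = 296 N/mm.
f_max = √(f_v² + f_b²) = √(53.53² + 296²) = 300.8 N/mm.
φr_n = 0.75 × 0.6 × 490 × (0.707 × 5) = 779.5 N/mm → adequate.

f_max ≈ 301 N/mm; adequate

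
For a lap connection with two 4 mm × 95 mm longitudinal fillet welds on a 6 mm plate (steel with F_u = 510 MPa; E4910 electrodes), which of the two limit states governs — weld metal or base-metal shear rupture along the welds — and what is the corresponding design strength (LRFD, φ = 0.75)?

φR_n ≈ 118 kN (weld metal governs)

E49XX → F_EXX = 490 MPa.
t_e = 0.707 × 4 = 2.828 mm; L = 190 mm.
Weld metal: φR_n = 0.75 × 0.6 × 490 × 2.828 × 190 × 10⁻³ = 118.5 kN.
Base metal (shear rupture): φR_n = 0.75 × 0.6 × 510 × 6 × 190 × 10⁻³ = 261.6 kN.
Governing: weld metal.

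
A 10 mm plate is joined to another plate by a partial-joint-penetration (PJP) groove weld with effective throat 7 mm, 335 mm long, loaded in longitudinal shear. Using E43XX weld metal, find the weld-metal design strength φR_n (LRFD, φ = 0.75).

E43XX → F_EXX = 430 MPa.
Effective throat (given) t_e = 7 mm.
A_we = 7 × 335 = 2345 mm².
F_nw = 0.6 F_EXX = 258 MPa.
φR_n = 0.75 × 258 × 2345 × 10⁻³ = 453.8 kN.

φR_n ≈ 454 kN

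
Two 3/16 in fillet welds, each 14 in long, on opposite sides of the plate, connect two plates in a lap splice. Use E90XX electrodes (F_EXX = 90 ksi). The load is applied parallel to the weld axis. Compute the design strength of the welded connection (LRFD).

φR_n ≈ 150 kip

Effective throat t_e = 0.707 × 0.1875 = 0.1326 in.
Total length L = 28 in; A_we = 0.1326 × 28 = 3.712 in².
F_nw = 0.6 F_EXX = 0.6 × 90 = 54 ksi.
φR_n = 0.75 × 54 × 3.712 = 150.3 kip.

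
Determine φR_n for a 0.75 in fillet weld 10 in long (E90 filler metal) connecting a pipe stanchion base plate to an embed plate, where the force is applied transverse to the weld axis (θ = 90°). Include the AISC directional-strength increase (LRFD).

φR_n ≈ 322 kip

E90XX → F_EXX = 90 ksi.
t_e = 0.707 × 0.75 = 0.5302 in; A_we = 0.5302 × 10 = 5.303 in².
Directional factor: 1.0 + 0.5 sin^1.5(90°) = 1.5.
F_nw = 0.6 × 90 × 1.5 = 81 ksi.
φR_n = 0.75 × 81 × 5.303 = 322.1 kip.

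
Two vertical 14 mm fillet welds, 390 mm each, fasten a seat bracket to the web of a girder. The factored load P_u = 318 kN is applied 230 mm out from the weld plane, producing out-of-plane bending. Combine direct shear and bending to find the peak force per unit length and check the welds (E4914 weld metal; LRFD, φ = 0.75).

f_max ≈ 1500 N/mm; adequate

E49XX → F_EXX = 490 MPa.
L_w = 2 × 390 = 780 mm; section modulus (unit throat) S = 2 × L²/6 = 50700 mm².
Direct shear f_v = P/L_w = 318×10³/780 = 407.7 N/mm.
Moment M = P × e = 318×10³ × 230 = 73140000 N·mm; bending f_b = M/S = 1443 N/mm.
f_max = √(f_v² + f_b²) = √(407.7² + 1443²) = 1499 N/mm.
φr_n = 0.75 × 0.6 × 490 × (0.707 × 14) = 2183 N/mm → adequate.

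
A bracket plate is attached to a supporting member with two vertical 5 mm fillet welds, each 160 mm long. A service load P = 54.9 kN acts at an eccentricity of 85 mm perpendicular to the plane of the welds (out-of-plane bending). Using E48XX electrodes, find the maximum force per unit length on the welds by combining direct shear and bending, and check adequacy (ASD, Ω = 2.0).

f_max ≈ 573 N/mm; NOT adequate

E48XX → F_EXX = 480 MPa.
L_w = 2 × 160 = 320 mm; section modulus (unit throat) S = 2 × L²/6 = 8533 mm².
Direct shear f_v = P/L_w = 54.9×10³/320 = 171.6 N/mm.
Moment M = P × e = 54.9×10³ × 85 = 4666500 N·mm; bending f_b = M/S = 546.9 N/mm.
f_max = √(f_v² + f_b²) = √(171.6² + 546.9²) = 573.1 N/mm.
r_n/Ω = (1/2.0) × 0.6 × 480 × (0.707 × 5) = 509 N/mm → NOT adequate.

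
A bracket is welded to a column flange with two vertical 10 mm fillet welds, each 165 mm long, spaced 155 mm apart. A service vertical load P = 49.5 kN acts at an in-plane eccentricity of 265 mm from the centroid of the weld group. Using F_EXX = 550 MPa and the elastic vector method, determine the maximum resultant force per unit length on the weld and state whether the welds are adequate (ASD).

f_max ≈ 656 N/mm; adequate

Total weld length L_w = 330 mm. Treat welds as unit-width lines.
Polar moment about centroid: J = 2[d³/12 + d(b/2)²] = 2[165³/12 + 165×77.5²] = 2731000 mm³.
Direct shear f_v = P/L_w = 49.5×10³ / 330 = 150 N/mm (vertical).
Torsion M = P·e = 49.5×10³ × 265 = 13118000 N·mm.
Critical point at (x, y) = (77.5, 82.5) from centroid. f_tx = M·y/J = 396.3 N/mm; f_ty = M·x/J = 372.3 N/mm.
Resultant f_max = √[f_tx² + (f_v + f_ty)²] = √[396.3² + (150 + 372.3)²] = 655.6 N/mm.
Capacity per unit length: r_n/Ω = (1/2.0) × 0.6 × 550 × (0.707 × 10) = 1167 N/mm.
655.6 ≤ 1167 → adequate.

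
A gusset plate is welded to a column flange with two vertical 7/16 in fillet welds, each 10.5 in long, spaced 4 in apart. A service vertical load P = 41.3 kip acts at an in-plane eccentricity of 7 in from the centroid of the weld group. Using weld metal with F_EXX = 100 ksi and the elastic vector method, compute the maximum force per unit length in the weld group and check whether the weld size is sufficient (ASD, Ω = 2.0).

Total weld length L_w = 21 in. Treat welds as unit-width lines.
Polar moment about centroid: J = 2[d³/12 + d(b/2)²] = 2[10.5³/12 + 10.5×2²] = 276.9 in³.
Direct shear f_v = P/L_w = 41.3 / 21 = 1.967 kip/in (vertical).
Torsion M = P·e = 41.3 × 7 = 289.1 kip·in.
Critical point at (x, y) = (2, 5.25) from centroid. f_tx = M·y/J = 5.481 kip/in; f_ty = M·x/J = 2.088 kip/in.
Resultant f_max = √[f_tx² + (f_v + f_ty)²] = √[5.481² + (1.967 + 2.088)²] = 6.817 kip/in.
Capacity per unit length: r_n/Ω = (1/2.0) × 0.6 × 100 × (0.707 × 0.4375) = 9.279 kip/in.
6.817 ≤ 9.279 → adequate.

f_max ≈ 6.82 kip/in; adequate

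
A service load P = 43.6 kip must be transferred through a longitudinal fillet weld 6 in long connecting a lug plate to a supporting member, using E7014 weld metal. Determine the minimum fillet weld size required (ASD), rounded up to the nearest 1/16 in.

w = 1/2 in

E70XX → F_EXX = 70 ksi.
Total weld length L = 6 in.
Required throat t_e = P × Ω / (0.6 F_EXX × L) = 43.6 × 2.0 / (0.6 × 70 × 6) = 0.346 in.
Required leg w = t_e / 0.707 = 0.4894 in → use 1/2 in.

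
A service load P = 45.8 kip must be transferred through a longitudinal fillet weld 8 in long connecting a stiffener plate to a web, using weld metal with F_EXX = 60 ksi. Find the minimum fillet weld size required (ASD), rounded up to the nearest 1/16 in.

Total weld length L = 8 in.
Required throat t_e = P × Ω / (0.6 F_EXX × L) = 45.8 × 2.0 / (0.6 × 60 × 8) = 0.3181 in.
Required leg w = t_e / 0.707 = 0.4499 in → use 1/2 in.

w = 1/2 in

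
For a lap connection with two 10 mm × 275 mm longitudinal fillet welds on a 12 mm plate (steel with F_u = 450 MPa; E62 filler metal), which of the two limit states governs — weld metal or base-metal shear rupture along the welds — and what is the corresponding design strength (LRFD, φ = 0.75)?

E62XX → F_EXX = 620 MPa.
t_e = 0.707 × 10 = 7.07 mm; L = 550 mm.
Weld metal: φR_n = 0.75 × 0.6 × 620 × 7.07 × 550 × 10⁻³ = 1085 kN.
Base metal (shear rupture): φR_n = 0.75 × 0.6 × 450 × 12 × 550 × 10⁻³ = 1336 kN.
Governing: weld metal.

φR_n ≈ 1080 kN (weld metal governs)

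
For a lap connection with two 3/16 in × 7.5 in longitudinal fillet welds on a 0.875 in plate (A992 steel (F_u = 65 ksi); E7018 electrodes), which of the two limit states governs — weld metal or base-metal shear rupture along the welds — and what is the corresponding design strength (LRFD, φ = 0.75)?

E70XX → F_EXX = 70 ksi.
t_e = 0.707 × 0.1875 = 0.1326 in; L = 15 in.
Weld metal: φR_n = 0.75 × 0.6 × 70 × 0.1326 × 15 = 62.64 kips.
Base metal (shear rupture): φR_n = 0.75 × 0.6 × 65 × 0.875 × 15 = 383.9 kips.
Governing: weld metal.

φR_n ≈ 62.6 kips (weld metal governs)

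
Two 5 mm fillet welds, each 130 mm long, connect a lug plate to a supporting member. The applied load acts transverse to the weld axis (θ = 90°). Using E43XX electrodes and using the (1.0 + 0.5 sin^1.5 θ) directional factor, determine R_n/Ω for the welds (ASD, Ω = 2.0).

E43XX → F_EXX = 430 MPa.
t_e = 0.707 × 5 = 3.535 mm; A_we = 3.535 × 260 = 919.1 mm².
Directional factor: 1.0 + 0.5 sin^1.5(90°) = 1.5.
F_nw = 0.6 × 430 × 1.5 = 387 MPa.
R_n/Ω = (387 × 919.1) / 2.0 × 10⁻³ = 177.8 kN.

R_n/Ω ≈ 178 kN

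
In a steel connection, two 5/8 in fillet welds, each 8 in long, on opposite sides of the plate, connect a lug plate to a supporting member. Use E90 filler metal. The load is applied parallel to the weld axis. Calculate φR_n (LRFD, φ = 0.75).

E90XX → F_EXX = 90 ksi.
Effective throat t_e = 0.707 × 0.625 = 0.4419 in.
Total length L = 16 in; A_we = 0.4419 × 16 = 7.07 in².
F_nw = 0.6 F_EXX = 0.6 × 90 = 54 ksi.
φR_n = 0.75 × 54 × 7.07 = 286.3 kips.

φR_n ≈ 286 kips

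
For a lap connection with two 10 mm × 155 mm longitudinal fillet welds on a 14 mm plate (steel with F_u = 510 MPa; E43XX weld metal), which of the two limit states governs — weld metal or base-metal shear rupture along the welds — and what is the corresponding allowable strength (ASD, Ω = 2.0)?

E43XX → F_EXX = 430 MPa.
t_e = 0.707 × 10 = 7.07 mm; L = 310 mm.
Weld metal: R_n/Ω = (1/2.0) × 0.6 × 430 × 7.07 × 310 × 10⁻³ = 282.7 kN.
Base metal (shear rupture): R_n/Ω = (1/2.0) × 0.6 × 510 × 14 × 310 × 10⁻³ = 664 kN.
Governing: weld metal.

R_n/Ω ≈ 283 kN (weld metal governs)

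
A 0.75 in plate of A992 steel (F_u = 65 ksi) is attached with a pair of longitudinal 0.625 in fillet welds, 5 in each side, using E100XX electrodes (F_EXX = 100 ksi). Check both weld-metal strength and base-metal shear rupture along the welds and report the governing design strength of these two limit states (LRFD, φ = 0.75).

t_e = 0.707 × 0.625 = 0.4419 in; L = 10 in.
Weld metal: φR_n = 0.75 × 0.6 × 100 × 0.4419 × 10 = 198.8 kip.
Base metal (shear rupture): φR_n = 0.75 × 0.6 × 65 × 0.75 × 10 = 219.4 kip.
Governing: weld metal.

φR_n ≈ 199 kip (weld metal governs)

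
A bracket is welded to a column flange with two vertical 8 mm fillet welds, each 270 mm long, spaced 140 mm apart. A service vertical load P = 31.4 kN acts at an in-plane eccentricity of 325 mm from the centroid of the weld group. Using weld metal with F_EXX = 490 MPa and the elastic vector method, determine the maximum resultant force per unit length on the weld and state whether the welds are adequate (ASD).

f_max ≈ 293 N/mm; adequate

Total weld length L_w = 540 mm. Treat welds as unit-width lines.
Polar moment about centroid: J = 2[d³/12 + d(b/2)²] = 2[270³/12 + 270×70²] = 5926000 mm³.
Direct shear f_v = P/L_w = 31.4×10³ / 540 = 58.15 N/mm (vertical).
Torsion M = P·e = 31.4×10³ × 325 = 10205000 N·mm.
Critical point at (x, y) = (70, 135) from centroid. f_tx = M·y/J = 232.5 N/mm; f_ty = M·x/J = 120.5 N/mm.
Resultant f_max = √[f_tx² + (f_v + f_ty)²] = √[232.5² + (58.15 + 120.5)²] = 293.2 N/mm.
Capacity per unit length: r_n/Ω = (1/2.0) × 0.6 × 490 × (0.707 × 8) = 831.4 N/mm.
293.2 ≤ 831.4 → adequate.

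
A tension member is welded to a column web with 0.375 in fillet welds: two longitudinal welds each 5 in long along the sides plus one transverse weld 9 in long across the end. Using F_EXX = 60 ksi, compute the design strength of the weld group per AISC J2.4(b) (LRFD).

t_e = 0.707 × 0.375 = 0.2651 in.
R_nwl = 0.6 × 60 × 0.2651 × 10 = 95.44 kips (longitudinal, 2 welds).
R_nwt = 0.6 × 60 × 0.2651 × 9 = 85.9 kips (transverse, base value).
(i) R_nwl + R_nwt = 181.3 kips; (ii) 0.85 R_nwl + 1.5 R_nwt = 210 kips.
R_n = max = 210 kips [governs: (ii)]; φR_n = 157.5 kips.

φR_n ≈ 157 kips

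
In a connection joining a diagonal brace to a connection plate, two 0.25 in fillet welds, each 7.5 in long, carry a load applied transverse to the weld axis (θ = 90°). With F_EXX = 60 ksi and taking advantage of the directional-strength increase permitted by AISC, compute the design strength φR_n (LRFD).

t_e = 0.707 × 0.25 = 0.1767 in; A_we = 0.1767 × 15 = 2.651 in².
Directional factor: 1.0 + 0.5 sin^1.5(90°) = 1.5.
F_nw = 0.6 × 60 × 1.5 = 54 ksi.
φR_n = 0.75 × 54 × 2.651 = 107.4 kips.

φR_n ≈ 107 kips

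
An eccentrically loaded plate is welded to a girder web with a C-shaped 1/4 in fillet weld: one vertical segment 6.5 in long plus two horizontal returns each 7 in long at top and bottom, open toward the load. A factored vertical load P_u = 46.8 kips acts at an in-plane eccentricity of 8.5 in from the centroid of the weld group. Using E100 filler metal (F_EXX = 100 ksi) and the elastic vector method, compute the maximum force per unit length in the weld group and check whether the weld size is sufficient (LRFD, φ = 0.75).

f_max ≈ 9.9 kip/in; NOT adequate

Total weld length L_w = 20.5 in. Treat welds as unit-width lines.
Centroid: x̄ = 2×7×3.5 / 20.5 = 2.39 in from the vertical weld.
Polar moment about centroid: J = I_x + I_y = [6.5³/12 + 2×7×3.25²] + [6.5×2.39² + 2(7³/12 + 7×1.11²)] = 282.3 in³.
Direct shear f_v = P/L_w = 46.8 / 20.5 = 2.283 kip/in (vertical).
Torsion M = P·e = 46.8 × 8.5 = 397.8 kip·in.
Critical point at (x, y) = (4.61, 3.25) from centroid. f_tx = M·y/J = 4.58 kip/in; f_ty = M·x/J = 6.496 kip/in.
Resultant f_max = √[f_tx² + (f_v + f_ty)²] = √[4.58² + (2.283 + 6.496)²] = 9.901 kip/in.
Capacity per unit length: φr_n = 0.75 × 0.6 × 100 × (0.707 × 0.25) = 7.954 kip/in.
9.901 > 7.954 → NOT adequate.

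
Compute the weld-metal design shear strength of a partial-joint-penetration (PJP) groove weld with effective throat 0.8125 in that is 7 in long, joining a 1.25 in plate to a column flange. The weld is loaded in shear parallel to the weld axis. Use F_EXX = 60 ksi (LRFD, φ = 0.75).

φR_n ≈ 154 kip

Effective throat (given) t_e = 0.8125 in.
A_we = 0.8125 × 7 = 5.688 in².
F_nw = 0.6 F_EXX = 36 ksi.
φR_n = 0.75 × 36 × 5.688 = 153.6 kip.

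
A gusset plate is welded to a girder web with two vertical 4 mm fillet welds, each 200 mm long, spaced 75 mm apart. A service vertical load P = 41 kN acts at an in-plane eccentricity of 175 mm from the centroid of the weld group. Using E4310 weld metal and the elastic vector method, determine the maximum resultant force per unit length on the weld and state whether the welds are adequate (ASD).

E43XX → F_EXX = 430 MPa.
Total weld length L_w = 400 mm. Treat welds as unit-width lines.
Polar moment about centroid: J = 2[d³/12 + d(b/2)²] = 2[200³/12 + 200×37.5²] = 1896000 mm³.
Direct shear f_v = P/L_w = 41×10³ / 400 = 102.5 N/mm (vertical).
Torsion M = P·e = 41×10³ × 175 = 7175000 N·mm.
Critical point at (x, y) = (37.5, 100) from centroid. f_tx = M·y/J = 378.5 N/mm; f_ty = M·x/J = 141.9 N/mm.
Resultant f_max = √[f_tx² + (f_v + f_ty)²] = √[378.5² + (102.5 + 141.9)²] = 450.5 N/mm.
Capacity per unit length: r_n/Ω = (1/2.0) × 0.6 × 430 × (0.707 × 4) = 364.8 N/mm.
450.5 > 364.8 → NOT adequate.

f_max ≈ 451 N/mm; NOT adequate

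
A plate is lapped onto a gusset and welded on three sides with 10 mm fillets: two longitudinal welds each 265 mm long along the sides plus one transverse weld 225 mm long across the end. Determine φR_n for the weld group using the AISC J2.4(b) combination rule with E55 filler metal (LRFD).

E55XX → F_EXX = 550 MPa.
t_e = 0.707 × 10 = 7.07 mm.
R_nwl = 0.6 × 550 × 7.07 × 530 × 10⁻³ = 1237 kN (longitudinal, 2 welds).
R_nwt = 0.6 × 550 × 7.07 × 225 × 10⁻³ = 524.9 kN (transverse, base value).
(i) R_nwl + R_nwt = 1761 kN; (ii) 0.85 R_nwl + 1.5 R_nwt = 1838 kN.
R_n = max = 1838 kN [governs: (ii)]; φR_n = 1379 kN.

φR_n ≈ 1380 kN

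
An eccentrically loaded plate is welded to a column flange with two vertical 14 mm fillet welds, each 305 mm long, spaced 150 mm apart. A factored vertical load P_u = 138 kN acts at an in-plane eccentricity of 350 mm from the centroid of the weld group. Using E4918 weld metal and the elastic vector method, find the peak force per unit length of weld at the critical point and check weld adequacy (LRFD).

f_max ≈ 1120 N/mm; adequate

E49XX → F_EXX = 490 MPa.
Total weld length L_w = 610 mm. Treat welds as unit-width lines.
Polar moment about centroid: J = 2[d³/12 + d(b/2)²] = 2[305³/12 + 305×75²] = 8160000 mm³.
Direct shear f_v = P/L_w = 138×10³ / 610 = 226.2 N/mm (vertical).
Torsion M = P·e = 138×10³ × 350 = 48300000 N·mm.
Critical point at (x, y) = (75, 152.5) from centroid. f_tx = M·y/J = 902.7 N/mm; f_ty = M·x/J = 443.9 N/mm.
Resultant f_max = √[f_tx² + (f_v + f_ty)²] = √[902.7² + (226.2 + 443.9)²] = 1124 N/mm.
Capacity per unit length: φr_n = 0.75 × 0.6 × 490 × (0.707 × 14) = 2183 N/mm.
1124 ≤ 2183 → adequate.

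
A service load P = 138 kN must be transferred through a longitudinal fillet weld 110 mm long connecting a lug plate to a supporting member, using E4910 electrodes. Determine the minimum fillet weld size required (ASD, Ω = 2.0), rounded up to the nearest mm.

E49XX → F_EXX = 490 MPa.
Total weld length L = 110 mm.
Required throat t_e = P × Ω / (0.6 F_EXX × L) = 138 × 2.0 / (0.6 × 490 × 110 × 10⁻³) = 8.534 mm.
Required leg w = t_e / 0.707 = 12.07 mm → use 13 mm.

w = 13 mm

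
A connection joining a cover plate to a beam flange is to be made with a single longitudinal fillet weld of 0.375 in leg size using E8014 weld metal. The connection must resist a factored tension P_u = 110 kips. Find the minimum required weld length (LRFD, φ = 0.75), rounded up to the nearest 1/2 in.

E80XX → F_EXX = 80 ksi.
Throat t_e = 0.707 × 0.375 = 0.2651 in.
φr_n = 0.75 × 0.6 × 80 × 0.2651 = 9.544 kips/in.
L_req = P_u / φr_n = 110 / 9.544 = 11.52 in total.
Round up → use L = 12 in.

L = 12 in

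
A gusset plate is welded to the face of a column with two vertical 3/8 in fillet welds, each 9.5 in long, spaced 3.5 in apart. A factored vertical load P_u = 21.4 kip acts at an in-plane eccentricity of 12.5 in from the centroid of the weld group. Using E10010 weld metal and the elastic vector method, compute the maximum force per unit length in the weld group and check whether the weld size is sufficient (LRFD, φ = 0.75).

f_max ≈ 7.2 kip/in; adequate

E100XX → F_EXX = 100 ksi.
Total weld length L_w = 19 in. Treat welds as unit-width lines.
Polar moment about centroid: J = 2[d³/12 + d(b/2)²] = 2[9.5³/12 + 9.5×1.75²] = 201.1 in³.
Direct shear f_v = P/L_w = 21.4 / 19 = 1.126 kip/in (vertical).
Torsion M = P·e = 21.4 × 12.5 = 267.5 kip·in.
Critical point at (x, y) = (1.75, 4.75) from centroid. f_tx = M·y/J = 6.319 kip/in; f_ty = M·x/J = 2.328 kip/in.
Resultant f_max = √[f_tx² + (f_v + f_ty)²] = √[6.319² + (1.126 + 2.328)²] = 7.201 kip/in.
Capacity per unit length: φr_n = 0.75 × 0.6 × 100 × (0.707 × 0.375) = 11.93 kip/in.
7.201 ≤ 11.93 → adequate.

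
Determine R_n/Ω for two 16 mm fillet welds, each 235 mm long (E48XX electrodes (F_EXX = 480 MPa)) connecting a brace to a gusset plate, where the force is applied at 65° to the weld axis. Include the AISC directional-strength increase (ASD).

t_e = 0.707 × 16 = 11.31 mm; A_we = 11.31 × 470 = 5317 mm².
Directional factor: 1.0 + 0.5 sin^1.5(65°) = 1.431.
F_nw = 0.6 × 480 × 1.431 = 412.2 MPa.
R_n/Ω = (412.2 × 5317) / 2.0 × 10⁻³ = 1096 kN.

R_n/Ω ≈ 1100 kN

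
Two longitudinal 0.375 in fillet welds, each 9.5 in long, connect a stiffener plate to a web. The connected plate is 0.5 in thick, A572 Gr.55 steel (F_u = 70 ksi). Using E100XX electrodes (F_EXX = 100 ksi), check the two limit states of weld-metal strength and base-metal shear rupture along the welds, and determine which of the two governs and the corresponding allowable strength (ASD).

R_n/Ω ≈ 151 kips (weld metal governs)

t_e = 0.707 × 0.375 = 0.2651 in; L = 19 in.
Weld metal: R_n/Ω = (1/2.0) × 0.6 × 100 × 0.2651 × 19 = 151.1 kips.
Base metal (shear rupture): R_n/Ω = (1/2.0) × 0.6 × 70 × 0.5 × 19 = 199.5 kips.
Governing: weld metal.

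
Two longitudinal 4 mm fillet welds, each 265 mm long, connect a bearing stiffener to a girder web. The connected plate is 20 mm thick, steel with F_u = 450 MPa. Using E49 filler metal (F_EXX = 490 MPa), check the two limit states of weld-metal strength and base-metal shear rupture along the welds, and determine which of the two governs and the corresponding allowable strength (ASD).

R_n/Ω ≈ 220 kN (weld metal governs)

t_e = 0.707 × 4 = 2.828 mm; L = 530 mm.
Weld metal: R_n/Ω = (1/2.0) × 0.6 × 490 × 2.828 × 530 × 10⁻³ = 220.3 kN.
Base metal (shear rupture): R_n/Ω = (1/2.0) × 0.6 × 450 × 20 × 530 × 10⁻³ = 1431 kN.
Governing: weld metal.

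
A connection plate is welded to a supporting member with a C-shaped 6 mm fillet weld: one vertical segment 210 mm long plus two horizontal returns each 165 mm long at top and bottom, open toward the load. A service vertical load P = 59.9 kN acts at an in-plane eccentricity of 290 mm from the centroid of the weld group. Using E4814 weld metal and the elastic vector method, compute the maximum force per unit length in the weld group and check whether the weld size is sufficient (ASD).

E48XX → F_EXX = 480 MPa.
Total weld length L_w = 540 mm. Treat welds as unit-width lines.
Centroid: x̄ = 2×165×82.5 / 540 = 50.42 mm from the vertical weld.
Polar moment about centroid: J = I_x + I_y = [210³/12 + 2×165×105²] + [210×50.42² + 2(165³/12 + 165×32.08²)] = 6032000 mm³.
Direct shear f_v = P/L_w = 59.9×10³ / 540 = 110.9 N/mm (vertical).
Torsion M = P·e = 59.9×10³ × 290 = 17371000 N·mm.
Critical point at (x, y) = (114.6, 105) from centroid. f_tx = M·y/J = 302.4 N/mm; f_ty = M·x/J = 330 N/mm.
Resultant f_max = √[f_tx² + (f_v + f_ty)²] = √[302.4² + (110.9 + 330)²] = 534.6 N/mm.
Capacity per unit length: r_n/Ω = (1/2.0) × 0.6 × 480 × (0.707 × 6) = 610.8 N/mm.
534.6 ≤ 610.8 → adequate.

f_max ≈ 535 N/mm; adequate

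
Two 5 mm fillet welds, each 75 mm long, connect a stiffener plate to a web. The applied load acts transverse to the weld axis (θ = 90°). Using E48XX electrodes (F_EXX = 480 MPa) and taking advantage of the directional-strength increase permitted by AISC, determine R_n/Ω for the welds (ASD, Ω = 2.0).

R_n/Ω ≈ 115 kN

t_e = 0.707 × 5 = 3.535 mm; A_we = 3.535 × 150 = 530.2 mm².
Directional factor: 1.0 + 0.5 sin^1.5(90°) = 1.5.
F_nw = 0.6 × 480 × 1.5 = 432 MPa.
R_n/Ω = (432 × 530.2) / 2.0 × 10⁻³ = 114.5 kN.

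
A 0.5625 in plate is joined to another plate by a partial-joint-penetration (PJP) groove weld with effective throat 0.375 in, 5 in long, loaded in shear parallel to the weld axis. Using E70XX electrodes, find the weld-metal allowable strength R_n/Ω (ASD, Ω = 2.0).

R_n/Ω ≈ 39.4 kip

E70XX → F_EXX = 70 ksi.
Effective throat (given) t_e = 0.375 in.
A_we = 0.375 × 5 = 1.875 in².
F_nw = 0.6 F_EXX = 42 ksi.
R_n/Ω = (42 × 1.875) / 2.0 = 39.38 kip.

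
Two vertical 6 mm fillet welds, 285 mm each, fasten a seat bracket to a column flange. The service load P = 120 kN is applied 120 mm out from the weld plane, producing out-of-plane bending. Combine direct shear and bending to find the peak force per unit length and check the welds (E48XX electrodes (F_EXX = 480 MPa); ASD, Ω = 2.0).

L_w = 2 × 285 = 570 mm; section modulus (unit throat) S = 2 × L²/6 = 27080 mm².
Direct shear f_v = P/L_w = 120×10³/570 = 210.5 N/mm.
Moment M = P × e = 120×10³ × 120 = 14400000 N·mm; bending f_b = M/S = 531.9 N/mm.
f_max = √(f_v² + f_b²) = √(210.5² + 531.9²) = 572 N/mm.
r_n/Ω = (1/2.0) × 0.6 × 480 × (0.707 × 6) = 610.8 N/mm → adequate.

f_max ≈ 572 N/mm; adequate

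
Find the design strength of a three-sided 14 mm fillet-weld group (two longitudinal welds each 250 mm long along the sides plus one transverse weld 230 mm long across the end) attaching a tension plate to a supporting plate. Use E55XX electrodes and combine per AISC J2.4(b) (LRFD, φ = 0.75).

E55XX → F_EXX = 550 MPa.
t_e = 0.707 × 14 = 9.898 mm.
R_nwl = 0.6 × 550 × 9.898 × 500 × 10⁻³ = 1633 kN (longitudinal, 2 welds).
R_nwt = 0.6 × 550 × 9.898 × 230 × 10⁻³ = 751.3 kN (transverse, base value).
(i) R_nwl + R_nwt = 2384 kN; (ii) 0.85 R_nwl + 1.5 R_nwt = 2515 kN.
R_n = max = 2515 kN [governs: (ii)]; φR_n = 1886 kN.

φR_n ≈ 1890 kN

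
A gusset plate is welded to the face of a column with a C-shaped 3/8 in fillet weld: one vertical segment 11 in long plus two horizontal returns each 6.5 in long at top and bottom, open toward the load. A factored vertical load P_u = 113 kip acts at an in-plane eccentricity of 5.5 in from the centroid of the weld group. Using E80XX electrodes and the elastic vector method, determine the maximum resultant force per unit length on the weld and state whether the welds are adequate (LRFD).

f_max ≈ 11 kip/in; NOT adequate

E80XX → F_EXX = 80 ksi.
Total weld length L_w = 24 in. Treat welds as unit-width lines.
Centroid: x̄ = 2×6.5×3.25 / 24 = 1.76 in from the vertical weld.
Polar moment about centroid: J = I_x + I_y = [11³/12 + 2×6.5×5.5²] + [11×1.76² + 2(6.5³/12 + 6.5×1.49²)] = 612.9 in³.
Direct shear f_v = P/L_w = 113 / 24 = 4.708 kip/in (vertical).
Torsion M = P·e = 113 × 5.5 = 621.5 kip·in.
Critical point at (x, y) = (4.74, 5.5) from centroid. f_tx = M·y/J = 5.577 kip/in; f_ty = M·x/J = 4.806 kip/in.
Resultant f_max = √[f_tx² + (f_v + f_ty)²] = √[5.577² + (4.708 + 4.806)²] = 11.03 kip/in.
Capacity per unit length: φr_n = 0.75 × 0.6 × 80 × (0.707 × 0.375) = 9.544 kip/in.
11.03 > 9.544 → NOT adequate.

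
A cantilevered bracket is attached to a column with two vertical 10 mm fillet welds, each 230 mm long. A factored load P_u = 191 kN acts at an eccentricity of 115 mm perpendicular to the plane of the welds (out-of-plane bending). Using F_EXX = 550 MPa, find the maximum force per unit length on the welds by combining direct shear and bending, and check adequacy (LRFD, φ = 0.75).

f_max ≈ 1310 N/mm; adequate

L_w = 2 × 230 = 460 mm; section modulus (unit throat) S = 2 × L²/6 = 17630 mm².
Direct shear f_v = P/L_w = 191×10³/460 = 415.2 N/mm.
Moment M = P × e = 191×10³ × 115 = 21965000 N·mm; bending f_b = M/S = 1246 N/mm.
f_max = √(f_v² + f_b²) = √(415.2² + 1246²) = 1313 N/mm.
φr_n = 0.75 × 0.6 × 550 × (0.707 × 10) = 1750 N/mm → adequate.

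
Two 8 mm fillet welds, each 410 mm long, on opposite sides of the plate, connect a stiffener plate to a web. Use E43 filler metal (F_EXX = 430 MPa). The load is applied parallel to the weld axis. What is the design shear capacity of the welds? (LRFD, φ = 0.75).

Effective throat t_e = 0.707 × 8 = 5.656 mm.
Total length L = 820 mm; A_we = 5.656 × 820 = 4638 mm².
F_nw = 0.6 F_EXX = 0.6 × 430 = 258 MPa.
φR_n = 0.75 × 258 × 4638 × 10⁻³ = 897.4 kN.

φR_n ≈ 897 kN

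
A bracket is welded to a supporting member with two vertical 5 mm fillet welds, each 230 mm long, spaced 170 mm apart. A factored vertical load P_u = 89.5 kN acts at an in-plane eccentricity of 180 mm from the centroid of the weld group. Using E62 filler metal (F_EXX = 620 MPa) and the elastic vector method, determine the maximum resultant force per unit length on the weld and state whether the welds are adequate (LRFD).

f_max ≈ 568 N/mm; adequate

Total weld length L_w = 460 mm. Treat welds as unit-width lines.
Polar moment about centroid: J = 2[d³/12 + d(b/2)²] = 2[230³/12 + 230×85²] = 5351000 mm³.
Direct shear f_v = P/L_w = 89.5×10³ / 460 = 194.6 N/mm (vertical).
Torsion M = P·e = 89.5×10³ × 180 = 16110000 N·mm.
Critical point at (x, y) = (85, 115) from centroid. f_tx = M·y/J = 346.2 N/mm; f_ty = M·x/J = 255.9 N/mm.
Resultant f_max = √[f_tx² + (f_v + f_ty)²] = √[346.2² + (194.6 + 255.9)²] = 568.1 N/mm.
Capacity per unit length: φr_n = 0.75 × 0.6 × 620 × (0.707 × 5) = 986.3 N/mm.
568.1 ≤ 986.3 → adequate.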